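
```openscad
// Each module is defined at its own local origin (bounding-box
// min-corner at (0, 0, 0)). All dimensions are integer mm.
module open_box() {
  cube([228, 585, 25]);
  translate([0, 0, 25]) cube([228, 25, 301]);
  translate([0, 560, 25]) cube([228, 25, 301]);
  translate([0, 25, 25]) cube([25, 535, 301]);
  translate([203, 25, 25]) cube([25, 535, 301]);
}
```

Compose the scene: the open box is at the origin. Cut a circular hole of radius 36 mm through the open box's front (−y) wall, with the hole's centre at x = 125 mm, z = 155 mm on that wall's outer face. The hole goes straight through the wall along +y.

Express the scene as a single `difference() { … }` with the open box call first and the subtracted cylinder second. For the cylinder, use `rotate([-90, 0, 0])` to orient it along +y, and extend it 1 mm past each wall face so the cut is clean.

difference() {
  open_box();
  translate([125, -1, 155]) rotate([-90, 0, 0]) cylinder(h = 27, r = 36);
}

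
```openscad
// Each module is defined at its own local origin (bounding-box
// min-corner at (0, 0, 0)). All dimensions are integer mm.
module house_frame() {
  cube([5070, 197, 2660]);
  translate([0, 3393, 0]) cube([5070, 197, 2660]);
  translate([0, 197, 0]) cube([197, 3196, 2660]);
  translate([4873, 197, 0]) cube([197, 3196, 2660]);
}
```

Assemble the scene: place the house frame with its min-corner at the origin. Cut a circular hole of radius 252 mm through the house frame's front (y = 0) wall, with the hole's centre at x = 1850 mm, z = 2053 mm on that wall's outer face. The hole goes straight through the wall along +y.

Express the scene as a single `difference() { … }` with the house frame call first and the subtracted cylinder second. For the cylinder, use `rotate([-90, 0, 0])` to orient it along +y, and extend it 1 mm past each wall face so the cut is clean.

difference() {
  house_frame();
  translate([1850, -1, 2053]) rotate([-90, 0, 0]) cylinder(h = 199, r = 252);
}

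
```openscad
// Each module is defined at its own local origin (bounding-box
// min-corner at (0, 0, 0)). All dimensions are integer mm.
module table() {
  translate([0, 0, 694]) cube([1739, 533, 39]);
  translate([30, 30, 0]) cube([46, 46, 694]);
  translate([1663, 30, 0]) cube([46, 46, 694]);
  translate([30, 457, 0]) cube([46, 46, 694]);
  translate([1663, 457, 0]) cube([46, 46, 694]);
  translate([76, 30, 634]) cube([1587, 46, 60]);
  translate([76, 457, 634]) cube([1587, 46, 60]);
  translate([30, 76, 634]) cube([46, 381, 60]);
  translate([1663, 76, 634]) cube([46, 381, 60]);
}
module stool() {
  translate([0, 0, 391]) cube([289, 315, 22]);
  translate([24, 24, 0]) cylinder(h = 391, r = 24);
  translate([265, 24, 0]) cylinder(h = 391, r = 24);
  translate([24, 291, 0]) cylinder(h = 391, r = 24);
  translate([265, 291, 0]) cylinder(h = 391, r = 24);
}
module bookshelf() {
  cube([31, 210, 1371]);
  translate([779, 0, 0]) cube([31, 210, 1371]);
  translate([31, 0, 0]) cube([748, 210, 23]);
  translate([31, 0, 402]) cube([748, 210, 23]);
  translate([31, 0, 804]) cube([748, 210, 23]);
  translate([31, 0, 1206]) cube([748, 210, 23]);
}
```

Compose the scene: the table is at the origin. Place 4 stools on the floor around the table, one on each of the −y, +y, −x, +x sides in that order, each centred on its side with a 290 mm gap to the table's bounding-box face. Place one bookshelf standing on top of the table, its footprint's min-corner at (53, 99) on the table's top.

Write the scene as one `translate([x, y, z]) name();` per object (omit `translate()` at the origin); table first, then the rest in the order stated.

table();
translate([725, -605, 0]) stool();
translate([725, 823, 0]) stool();
translate([-579, 109, 0]) stool();
translate([2029, 109, 0]) stool();
translate([53, 99, 733]) bookshelf();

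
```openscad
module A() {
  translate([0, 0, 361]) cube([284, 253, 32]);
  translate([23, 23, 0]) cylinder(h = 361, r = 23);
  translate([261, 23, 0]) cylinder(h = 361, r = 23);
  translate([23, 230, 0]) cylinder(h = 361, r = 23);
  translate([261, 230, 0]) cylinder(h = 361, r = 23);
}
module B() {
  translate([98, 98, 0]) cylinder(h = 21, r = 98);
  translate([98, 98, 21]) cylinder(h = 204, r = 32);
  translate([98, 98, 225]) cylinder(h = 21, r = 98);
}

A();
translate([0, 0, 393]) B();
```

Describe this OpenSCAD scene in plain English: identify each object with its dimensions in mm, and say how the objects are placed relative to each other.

A is a four-legged stool. The seat is 284×253 mm, 32 mm thick, top at z = 393 mm. It stands on four round legs, each 46 mm in diameter, from z = 0 to the seat underside, each leg's axis is inset half a diameter from the nearest pair of seat edges (so the leg's bounding box is flush with the corner).

B is a spool: two coaxial disc flanges of radius 98 mm and thickness 21 mm, joined by a core cylinder of radius 32 mm and height 204 mm. The lower flange rests on z = 0 and the three cylinders share a vertical axis.

The spool is on top of the stool.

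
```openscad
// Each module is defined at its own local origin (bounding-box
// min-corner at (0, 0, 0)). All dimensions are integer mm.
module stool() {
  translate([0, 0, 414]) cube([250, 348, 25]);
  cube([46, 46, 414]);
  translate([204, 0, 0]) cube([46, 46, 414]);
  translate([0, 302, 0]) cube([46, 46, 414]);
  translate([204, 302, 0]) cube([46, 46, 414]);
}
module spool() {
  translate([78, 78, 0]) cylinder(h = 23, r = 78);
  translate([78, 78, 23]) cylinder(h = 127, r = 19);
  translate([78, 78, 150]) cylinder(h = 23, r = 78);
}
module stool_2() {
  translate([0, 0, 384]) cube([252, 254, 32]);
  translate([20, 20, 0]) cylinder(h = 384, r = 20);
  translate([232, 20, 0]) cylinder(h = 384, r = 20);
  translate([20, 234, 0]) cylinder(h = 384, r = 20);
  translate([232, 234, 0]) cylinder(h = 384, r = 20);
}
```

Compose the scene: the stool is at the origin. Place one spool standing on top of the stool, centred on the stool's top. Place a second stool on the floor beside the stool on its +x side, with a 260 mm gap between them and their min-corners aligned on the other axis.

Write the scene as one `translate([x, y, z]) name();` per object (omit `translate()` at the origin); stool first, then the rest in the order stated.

stool();
translate([47, 96, 439]) spool();
translate([510, 0, 0]) stool_2();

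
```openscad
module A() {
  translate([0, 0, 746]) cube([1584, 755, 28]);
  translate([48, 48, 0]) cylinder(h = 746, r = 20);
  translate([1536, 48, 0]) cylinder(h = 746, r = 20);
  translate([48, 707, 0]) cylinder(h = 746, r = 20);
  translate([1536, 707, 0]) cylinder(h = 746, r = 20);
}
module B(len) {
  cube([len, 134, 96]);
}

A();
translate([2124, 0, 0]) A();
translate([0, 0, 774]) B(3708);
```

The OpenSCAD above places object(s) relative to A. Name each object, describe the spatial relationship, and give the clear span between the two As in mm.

Second table starts at x = 2124; first ends at x = 1584; clear span = 2124 − 1584 = 540 mm.

A is a table. B is a beam. A beam spans the tops of two tables. The clear span between the two tables is 540 mm.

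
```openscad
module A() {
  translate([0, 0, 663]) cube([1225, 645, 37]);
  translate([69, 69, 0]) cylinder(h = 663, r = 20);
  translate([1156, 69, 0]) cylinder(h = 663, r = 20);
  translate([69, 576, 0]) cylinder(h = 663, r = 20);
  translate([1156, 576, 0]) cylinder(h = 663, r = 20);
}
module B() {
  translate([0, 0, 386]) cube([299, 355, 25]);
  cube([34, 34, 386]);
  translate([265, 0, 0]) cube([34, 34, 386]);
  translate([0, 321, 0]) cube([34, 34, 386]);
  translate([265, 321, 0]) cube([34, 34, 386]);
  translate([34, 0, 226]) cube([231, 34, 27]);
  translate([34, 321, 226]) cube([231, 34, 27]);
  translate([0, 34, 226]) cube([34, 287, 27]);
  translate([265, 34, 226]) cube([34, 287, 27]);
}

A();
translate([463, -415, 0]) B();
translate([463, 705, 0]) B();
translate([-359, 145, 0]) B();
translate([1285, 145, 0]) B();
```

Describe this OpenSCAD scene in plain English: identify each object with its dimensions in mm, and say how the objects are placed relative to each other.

A is a table with a 1225×645 mm rectangular top, 37 mm thick, top surface at z = 700 mm, supported by four round legs of 40 mm diameter, each leg's bounding box inset 49 mm from the nearest pair of top edges, running from the floor.

B is a simple wooden stool: a rectangular seat 299 mm (x) by 355 mm (y), 25 mm thick, top face at z = 411 mm, on four square legs, each 34×34 mm in cross-section. The legs rest on z = 0, each flush with a corner of the seat. Four stretchers, 34 mm wide and 27 mm tall, connect adjacent legs with their undersides at z = 226 mm, each running between the inner faces of the legs it joins and aligned with the legs' outer faces on the other axis.

Four stools sit around the table at the −y, +y, −x, +x sides.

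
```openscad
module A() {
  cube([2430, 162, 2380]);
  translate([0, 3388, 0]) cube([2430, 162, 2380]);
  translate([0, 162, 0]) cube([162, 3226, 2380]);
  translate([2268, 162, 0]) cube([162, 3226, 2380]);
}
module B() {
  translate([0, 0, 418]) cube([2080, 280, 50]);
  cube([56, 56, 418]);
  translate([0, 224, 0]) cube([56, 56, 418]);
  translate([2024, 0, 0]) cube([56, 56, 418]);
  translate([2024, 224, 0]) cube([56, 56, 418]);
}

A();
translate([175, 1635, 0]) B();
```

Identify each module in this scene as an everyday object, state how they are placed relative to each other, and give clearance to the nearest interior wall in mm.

Clearances: x = 13, y = 1473; minimum 13 mm.

A is a house frame. B is a bench. The bench sits inside the house frame, centred. The clearance to the nearest interior wall is 13 mm.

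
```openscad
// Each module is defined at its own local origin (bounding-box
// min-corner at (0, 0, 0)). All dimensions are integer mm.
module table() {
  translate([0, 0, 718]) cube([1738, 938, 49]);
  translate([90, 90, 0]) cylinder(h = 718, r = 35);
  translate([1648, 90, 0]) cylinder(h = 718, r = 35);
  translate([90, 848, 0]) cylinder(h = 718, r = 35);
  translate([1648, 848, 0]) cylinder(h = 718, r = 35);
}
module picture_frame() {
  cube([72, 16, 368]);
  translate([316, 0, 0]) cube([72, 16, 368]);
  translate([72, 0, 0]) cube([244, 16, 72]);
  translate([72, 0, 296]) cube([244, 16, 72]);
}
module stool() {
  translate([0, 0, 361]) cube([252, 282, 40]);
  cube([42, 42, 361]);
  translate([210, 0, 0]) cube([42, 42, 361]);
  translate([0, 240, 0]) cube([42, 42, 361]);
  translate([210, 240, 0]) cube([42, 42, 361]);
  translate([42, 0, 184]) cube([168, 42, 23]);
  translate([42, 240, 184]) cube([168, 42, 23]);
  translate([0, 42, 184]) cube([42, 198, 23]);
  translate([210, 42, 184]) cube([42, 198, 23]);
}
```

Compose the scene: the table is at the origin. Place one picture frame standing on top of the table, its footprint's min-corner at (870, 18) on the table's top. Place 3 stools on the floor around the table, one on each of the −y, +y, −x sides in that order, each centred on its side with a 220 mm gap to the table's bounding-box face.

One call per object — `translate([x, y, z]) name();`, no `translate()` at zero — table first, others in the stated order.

table();
translate([870, 18, 767]) picture_frame();
translate([743, -502, 0]) stool();
translate([743, 1158, 0]) stool();
translate([-472, 328, 0]) stool();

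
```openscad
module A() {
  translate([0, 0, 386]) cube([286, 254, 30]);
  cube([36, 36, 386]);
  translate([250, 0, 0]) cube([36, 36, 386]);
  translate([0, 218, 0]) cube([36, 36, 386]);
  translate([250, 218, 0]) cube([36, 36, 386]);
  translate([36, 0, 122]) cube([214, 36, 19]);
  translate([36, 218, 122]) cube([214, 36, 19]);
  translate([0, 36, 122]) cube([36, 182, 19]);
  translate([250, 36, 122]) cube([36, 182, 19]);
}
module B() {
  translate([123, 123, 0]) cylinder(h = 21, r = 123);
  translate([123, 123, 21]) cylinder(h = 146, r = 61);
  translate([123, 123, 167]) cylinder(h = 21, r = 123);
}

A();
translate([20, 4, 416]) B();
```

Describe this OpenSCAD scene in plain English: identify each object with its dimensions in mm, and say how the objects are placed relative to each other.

A is a four-legged stool. The seat is a 286×254×30 mm slab whose top surface is at z = 416 mm; four square legs, each 36×36 mm in cross-section, run from the floor (z = 0) to the underside of the seat, each flush with a corner of the seat. Four stretchers, 36 mm wide and 19 mm tall, connect adjacent legs with their undersides at z = 122 mm, each running between the inner faces of the legs it joins and aligned with the legs' outer faces on the other axis.

B is a spool: two coaxial disc flanges of radius 123 mm and thickness 21 mm, joined by a core cylinder of radius 61 mm and height 146 mm. The lower flange rests on z = 0 and the three cylinders share a vertical axis.

The spool is on top of the stool, centred.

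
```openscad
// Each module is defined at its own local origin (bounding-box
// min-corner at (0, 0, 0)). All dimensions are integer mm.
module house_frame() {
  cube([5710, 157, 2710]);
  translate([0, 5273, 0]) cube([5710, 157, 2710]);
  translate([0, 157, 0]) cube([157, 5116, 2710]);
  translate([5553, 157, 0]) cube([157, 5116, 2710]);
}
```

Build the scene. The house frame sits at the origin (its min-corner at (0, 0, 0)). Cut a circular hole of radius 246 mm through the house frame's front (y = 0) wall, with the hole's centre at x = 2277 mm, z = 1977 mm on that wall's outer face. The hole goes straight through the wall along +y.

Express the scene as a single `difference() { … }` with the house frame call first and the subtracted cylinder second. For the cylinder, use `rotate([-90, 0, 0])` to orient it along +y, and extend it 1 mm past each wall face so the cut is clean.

difference() {
  house_frame();
  translate([2277, -1, 1977]) rotate([-90, 0, 0]) cylinder(h = 159, r = 246);
}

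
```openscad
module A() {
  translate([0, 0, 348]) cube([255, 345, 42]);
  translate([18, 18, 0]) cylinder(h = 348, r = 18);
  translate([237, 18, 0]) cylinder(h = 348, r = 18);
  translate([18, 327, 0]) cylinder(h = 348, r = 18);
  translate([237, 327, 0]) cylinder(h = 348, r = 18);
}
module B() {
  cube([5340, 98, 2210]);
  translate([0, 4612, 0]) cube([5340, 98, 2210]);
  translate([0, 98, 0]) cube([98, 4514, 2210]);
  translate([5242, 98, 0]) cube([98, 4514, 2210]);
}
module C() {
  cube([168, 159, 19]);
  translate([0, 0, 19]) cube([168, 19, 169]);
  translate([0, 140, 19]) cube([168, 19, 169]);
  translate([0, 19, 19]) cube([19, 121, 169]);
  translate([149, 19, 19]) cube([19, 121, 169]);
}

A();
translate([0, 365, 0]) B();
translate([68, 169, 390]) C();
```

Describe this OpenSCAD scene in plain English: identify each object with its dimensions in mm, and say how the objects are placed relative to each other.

A is a four-legged stool. The seat is a 255×345×42 mm slab whose top surface is at z = 390 mm; four round legs, each 36 mm in diameter, run from the floor (z = 0) to the underside of the seat, each leg's axis is inset half a diameter from the nearest pair of seat edges (so the leg's bounding box is flush with the corner).

B is a box-shaped house frame (walls only): outside footprint 5340×4710 mm, wall height 2210 mm, wall thickness 98 mm. The two y-facing walls run the full x-width; the two x-facing walls fit between the inner faces of the y-facing walls.

C is an open storage box with external size 168×159×188 mm and wall thickness 19 mm (the base is also 19 mm thick). The base covers the whole footprint; the four walls stand on the base, with the y-facing walls full-width and the x-facing walls fitting between their inner faces.

The house frame is on the floor beside the stool on its +y side. The open box is on top of the stool.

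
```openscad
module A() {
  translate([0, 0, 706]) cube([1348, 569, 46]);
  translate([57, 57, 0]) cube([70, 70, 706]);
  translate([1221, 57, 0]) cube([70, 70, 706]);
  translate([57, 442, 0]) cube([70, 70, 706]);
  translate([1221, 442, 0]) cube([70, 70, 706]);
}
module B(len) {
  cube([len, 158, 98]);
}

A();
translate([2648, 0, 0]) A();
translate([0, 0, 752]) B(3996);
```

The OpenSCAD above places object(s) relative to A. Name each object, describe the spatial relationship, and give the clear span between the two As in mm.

Second table starts at x = 2648; first ends at x = 1348; clear span = 2648 − 1348 = 1300 mm.

A is a table. B is a beam. A beam spans the tops of two tables. The clear span between the two tables is 1300 mm.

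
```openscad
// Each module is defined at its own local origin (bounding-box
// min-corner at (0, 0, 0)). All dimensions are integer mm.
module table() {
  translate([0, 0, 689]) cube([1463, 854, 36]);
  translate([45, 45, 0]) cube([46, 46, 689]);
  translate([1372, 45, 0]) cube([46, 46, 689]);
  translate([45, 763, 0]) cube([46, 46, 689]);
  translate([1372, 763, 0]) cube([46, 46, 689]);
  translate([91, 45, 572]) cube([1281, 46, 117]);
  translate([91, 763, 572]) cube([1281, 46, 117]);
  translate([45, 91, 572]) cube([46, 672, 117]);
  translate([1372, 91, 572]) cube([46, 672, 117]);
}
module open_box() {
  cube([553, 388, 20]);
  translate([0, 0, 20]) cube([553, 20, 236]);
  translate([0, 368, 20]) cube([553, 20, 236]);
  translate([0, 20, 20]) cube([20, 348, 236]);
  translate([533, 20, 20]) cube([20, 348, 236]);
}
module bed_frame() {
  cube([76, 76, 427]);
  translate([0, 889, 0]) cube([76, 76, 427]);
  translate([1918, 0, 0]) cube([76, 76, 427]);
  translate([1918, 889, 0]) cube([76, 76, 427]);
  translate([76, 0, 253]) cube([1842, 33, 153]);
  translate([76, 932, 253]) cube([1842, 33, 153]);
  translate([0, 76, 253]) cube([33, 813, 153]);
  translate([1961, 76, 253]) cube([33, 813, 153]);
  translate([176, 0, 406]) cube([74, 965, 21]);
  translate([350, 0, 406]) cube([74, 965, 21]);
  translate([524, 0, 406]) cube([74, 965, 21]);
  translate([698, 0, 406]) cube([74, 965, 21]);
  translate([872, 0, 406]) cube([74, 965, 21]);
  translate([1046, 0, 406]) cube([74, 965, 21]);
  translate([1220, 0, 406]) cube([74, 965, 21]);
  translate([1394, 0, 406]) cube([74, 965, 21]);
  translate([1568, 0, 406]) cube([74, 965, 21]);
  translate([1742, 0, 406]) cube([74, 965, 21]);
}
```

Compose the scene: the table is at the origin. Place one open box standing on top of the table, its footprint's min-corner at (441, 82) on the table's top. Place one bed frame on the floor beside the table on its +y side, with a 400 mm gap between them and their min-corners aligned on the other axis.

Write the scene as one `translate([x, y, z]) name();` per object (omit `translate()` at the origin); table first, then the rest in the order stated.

table();
translate([441, 82, 725]) open_box();
translate([0, 1254, 0]) bed_frame();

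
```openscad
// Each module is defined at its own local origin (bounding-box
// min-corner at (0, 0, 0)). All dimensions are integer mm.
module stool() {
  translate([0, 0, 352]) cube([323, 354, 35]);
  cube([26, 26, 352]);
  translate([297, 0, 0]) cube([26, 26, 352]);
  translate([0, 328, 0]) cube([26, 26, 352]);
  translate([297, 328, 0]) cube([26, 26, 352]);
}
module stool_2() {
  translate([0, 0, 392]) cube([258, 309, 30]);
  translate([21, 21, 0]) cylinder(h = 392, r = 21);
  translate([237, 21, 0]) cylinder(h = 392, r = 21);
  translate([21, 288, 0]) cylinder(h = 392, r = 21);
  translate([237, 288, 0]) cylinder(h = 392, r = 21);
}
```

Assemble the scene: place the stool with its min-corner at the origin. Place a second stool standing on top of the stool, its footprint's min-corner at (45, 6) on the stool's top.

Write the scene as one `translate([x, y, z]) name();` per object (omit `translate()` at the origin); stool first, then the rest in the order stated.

stool();
translate([45, 6, 387]) stool_2();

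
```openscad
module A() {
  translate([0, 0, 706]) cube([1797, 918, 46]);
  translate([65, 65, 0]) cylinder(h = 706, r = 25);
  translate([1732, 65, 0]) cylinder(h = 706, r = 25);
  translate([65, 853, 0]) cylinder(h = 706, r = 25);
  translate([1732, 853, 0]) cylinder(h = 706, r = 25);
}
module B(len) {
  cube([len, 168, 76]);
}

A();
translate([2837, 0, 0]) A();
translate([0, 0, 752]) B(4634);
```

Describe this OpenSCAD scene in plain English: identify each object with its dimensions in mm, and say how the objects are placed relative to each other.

A is a table: top 1797 mm (x) × 918 mm (y), 46 mm thick, upper face at z = 752 mm, on four round legs of 50 mm diameter, each leg's bounding box inset 40 mm from the nearest pair of top edges, running from z = 0 to the bottom of the top.

B is a rectangular beam 4634 mm long (x), 168 mm deep (y), 76 mm thick (z).

The beam spans the tops of two tables placed 1040 mm apart, resting at z = 752 mm.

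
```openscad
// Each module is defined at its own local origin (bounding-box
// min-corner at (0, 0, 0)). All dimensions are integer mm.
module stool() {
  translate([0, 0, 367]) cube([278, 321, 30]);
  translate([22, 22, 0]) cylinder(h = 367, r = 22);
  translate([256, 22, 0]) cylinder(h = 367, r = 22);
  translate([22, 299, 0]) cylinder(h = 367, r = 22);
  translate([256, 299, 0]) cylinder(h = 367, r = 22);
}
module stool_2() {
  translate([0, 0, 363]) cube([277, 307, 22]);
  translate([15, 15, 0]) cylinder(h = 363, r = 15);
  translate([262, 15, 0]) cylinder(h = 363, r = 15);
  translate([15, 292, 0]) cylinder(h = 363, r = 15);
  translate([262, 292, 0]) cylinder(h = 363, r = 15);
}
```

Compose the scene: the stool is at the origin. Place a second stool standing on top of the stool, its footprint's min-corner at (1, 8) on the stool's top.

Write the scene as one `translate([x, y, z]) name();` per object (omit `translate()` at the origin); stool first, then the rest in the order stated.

stool();
translate([1, 8, 397]) stool_2();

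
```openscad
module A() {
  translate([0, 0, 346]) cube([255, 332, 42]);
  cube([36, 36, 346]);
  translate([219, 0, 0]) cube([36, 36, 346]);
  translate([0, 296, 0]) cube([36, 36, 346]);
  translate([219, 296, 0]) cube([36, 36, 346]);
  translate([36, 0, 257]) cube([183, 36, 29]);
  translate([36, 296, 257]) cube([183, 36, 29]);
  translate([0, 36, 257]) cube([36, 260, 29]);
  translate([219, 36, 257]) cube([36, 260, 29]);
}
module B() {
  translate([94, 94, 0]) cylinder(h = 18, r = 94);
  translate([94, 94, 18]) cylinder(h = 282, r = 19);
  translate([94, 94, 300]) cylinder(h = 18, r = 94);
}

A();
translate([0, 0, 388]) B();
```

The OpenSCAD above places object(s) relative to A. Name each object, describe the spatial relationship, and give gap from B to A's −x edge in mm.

A is a stool. B is a spool. The spool is on top of the stool. The gap from the spool to the stool's −x edge is 0 mm.

The spool's min-x is at 0; the stool's min-x is 0; gap = 0 mm.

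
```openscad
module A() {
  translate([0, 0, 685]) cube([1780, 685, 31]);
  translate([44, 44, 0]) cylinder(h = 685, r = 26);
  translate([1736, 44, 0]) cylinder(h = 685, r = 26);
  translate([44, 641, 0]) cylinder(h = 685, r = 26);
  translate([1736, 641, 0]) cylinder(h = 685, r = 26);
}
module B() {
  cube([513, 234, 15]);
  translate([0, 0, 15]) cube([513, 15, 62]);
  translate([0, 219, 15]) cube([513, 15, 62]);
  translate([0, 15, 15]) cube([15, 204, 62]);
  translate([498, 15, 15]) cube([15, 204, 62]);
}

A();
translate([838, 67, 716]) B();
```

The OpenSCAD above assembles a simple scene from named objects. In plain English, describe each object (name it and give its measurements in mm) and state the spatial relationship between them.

A is a rectangular dining table. The top is 1780×685×31 mm with its upper surface at z = 716 mm. It stands on four round legs of 52 mm diameter, each leg's bounding box inset 18 mm from the nearest pair of top edges, running from the floor to the underside of the top.

B is an open storage box with external size 513×234×77 mm and wall thickness 15 mm (the base is also 15 mm thick). The base covers the whole footprint; the four walls stand on the base, with the y-facing walls full-width and the x-facing walls fitting between their inner faces.

The open box is on top of the table.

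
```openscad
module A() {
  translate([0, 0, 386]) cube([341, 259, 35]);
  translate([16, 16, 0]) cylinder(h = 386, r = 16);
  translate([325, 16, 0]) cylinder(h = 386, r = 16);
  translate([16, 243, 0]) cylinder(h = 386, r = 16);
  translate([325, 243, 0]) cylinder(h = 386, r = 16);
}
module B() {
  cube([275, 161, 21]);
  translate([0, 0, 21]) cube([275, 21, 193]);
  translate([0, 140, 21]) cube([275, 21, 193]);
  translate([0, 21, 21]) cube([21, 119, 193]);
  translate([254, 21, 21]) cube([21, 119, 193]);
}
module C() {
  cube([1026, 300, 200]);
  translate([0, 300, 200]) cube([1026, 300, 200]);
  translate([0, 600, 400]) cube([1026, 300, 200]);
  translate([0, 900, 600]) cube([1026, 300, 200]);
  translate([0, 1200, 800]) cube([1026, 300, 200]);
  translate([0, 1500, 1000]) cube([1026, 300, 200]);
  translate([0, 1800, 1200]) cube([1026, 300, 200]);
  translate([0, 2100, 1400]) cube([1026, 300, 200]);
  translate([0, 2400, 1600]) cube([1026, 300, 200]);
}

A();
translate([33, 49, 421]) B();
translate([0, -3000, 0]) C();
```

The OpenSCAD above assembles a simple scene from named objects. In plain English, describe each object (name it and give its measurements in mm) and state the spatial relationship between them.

A is a four-legged stool. The seat is 341×259 mm, 35 mm thick, top at z = 421 mm. It stands on four round legs, each 32 mm in diameter, from z = 0 to the seat underside, each leg's axis is inset half a diameter from the nearest pair of seat edges (so the leg's bounding box is flush with the corner).

B is an open-topped rectangular box: outside dimensions 275×161×214 mm, with a uniform wall and base thickness of 21 mm. The base is a full 275×161 slab on the floor; four walls sit on top of the base. The front and back walls (the −y and +y sides) span the full width; the two side walls fit between them.

C is a run of 9 identical solid stair steps. Each tread is 1026×300 mm and each step block is 200 mm high. Step 1 rests on the floor; step k is offset from step 1 by (k−1)×300 mm in y and (k−1)×200 mm in z.

The open box is on top of the stool, centred. The staircase is on the floor beside the stool on its −y side.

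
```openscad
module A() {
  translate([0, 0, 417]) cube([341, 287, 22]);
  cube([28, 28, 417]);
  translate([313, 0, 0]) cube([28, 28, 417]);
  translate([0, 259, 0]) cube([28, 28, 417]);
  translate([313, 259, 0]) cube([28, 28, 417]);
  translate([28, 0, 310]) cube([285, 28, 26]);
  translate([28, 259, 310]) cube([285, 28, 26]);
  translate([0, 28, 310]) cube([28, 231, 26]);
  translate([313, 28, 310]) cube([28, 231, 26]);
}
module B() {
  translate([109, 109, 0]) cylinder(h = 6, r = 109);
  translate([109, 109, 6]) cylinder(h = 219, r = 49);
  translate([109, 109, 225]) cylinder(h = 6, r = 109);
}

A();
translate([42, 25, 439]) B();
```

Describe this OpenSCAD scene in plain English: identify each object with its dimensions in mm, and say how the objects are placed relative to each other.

A is a simple wooden stool: a rectangular seat 341 mm (x) by 287 mm (y), 22 mm thick, top face at z = 439 mm, on four square legs, each 28×28 mm in cross-section. The legs rest on z = 0, each flush with a corner of the seat. Four stretchers, 28 mm wide and 26 mm tall, connect adjacent legs with their undersides at z = 310 mm, each running between the inner faces of the legs it joins and aligned with the legs' outer faces on the other axis.

B is a spool: two coaxial disc flanges of radius 109 mm and thickness 6 mm, joined by a core cylinder of radius 49 mm and height 219 mm. The lower flange rests on z = 0 and the three cylinders share a vertical axis.

The spool is on top of the stool.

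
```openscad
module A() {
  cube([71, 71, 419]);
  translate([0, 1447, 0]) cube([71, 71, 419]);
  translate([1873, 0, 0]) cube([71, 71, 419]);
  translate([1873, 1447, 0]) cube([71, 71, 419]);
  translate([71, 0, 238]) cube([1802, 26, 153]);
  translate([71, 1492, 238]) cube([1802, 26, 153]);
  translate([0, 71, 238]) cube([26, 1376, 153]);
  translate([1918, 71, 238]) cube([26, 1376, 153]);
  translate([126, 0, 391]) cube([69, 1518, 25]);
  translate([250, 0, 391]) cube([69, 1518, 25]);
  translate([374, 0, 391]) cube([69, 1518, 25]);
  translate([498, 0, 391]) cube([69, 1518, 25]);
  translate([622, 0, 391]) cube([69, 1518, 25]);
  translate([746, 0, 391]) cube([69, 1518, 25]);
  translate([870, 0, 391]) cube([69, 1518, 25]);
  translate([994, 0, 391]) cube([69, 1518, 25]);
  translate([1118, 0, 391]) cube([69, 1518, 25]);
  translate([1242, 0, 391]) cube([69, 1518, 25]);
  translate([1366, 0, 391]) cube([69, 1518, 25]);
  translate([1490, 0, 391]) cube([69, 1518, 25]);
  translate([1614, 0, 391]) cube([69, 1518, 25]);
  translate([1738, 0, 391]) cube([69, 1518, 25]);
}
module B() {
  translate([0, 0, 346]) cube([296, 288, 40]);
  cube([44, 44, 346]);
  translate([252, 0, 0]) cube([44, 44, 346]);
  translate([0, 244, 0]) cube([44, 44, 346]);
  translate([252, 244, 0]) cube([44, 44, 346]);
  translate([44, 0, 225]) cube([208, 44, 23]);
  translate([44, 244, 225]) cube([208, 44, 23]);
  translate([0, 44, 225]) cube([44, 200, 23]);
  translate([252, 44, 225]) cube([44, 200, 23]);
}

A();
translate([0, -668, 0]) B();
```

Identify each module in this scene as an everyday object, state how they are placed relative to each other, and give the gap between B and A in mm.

The stool's nearest face is 380 mm from the bed frame's −y face.

A is a bed frame. B is a stool. The stool is on the floor beside the bed frame on its −y side. The gap between the stool and the bed frame is 380 mm.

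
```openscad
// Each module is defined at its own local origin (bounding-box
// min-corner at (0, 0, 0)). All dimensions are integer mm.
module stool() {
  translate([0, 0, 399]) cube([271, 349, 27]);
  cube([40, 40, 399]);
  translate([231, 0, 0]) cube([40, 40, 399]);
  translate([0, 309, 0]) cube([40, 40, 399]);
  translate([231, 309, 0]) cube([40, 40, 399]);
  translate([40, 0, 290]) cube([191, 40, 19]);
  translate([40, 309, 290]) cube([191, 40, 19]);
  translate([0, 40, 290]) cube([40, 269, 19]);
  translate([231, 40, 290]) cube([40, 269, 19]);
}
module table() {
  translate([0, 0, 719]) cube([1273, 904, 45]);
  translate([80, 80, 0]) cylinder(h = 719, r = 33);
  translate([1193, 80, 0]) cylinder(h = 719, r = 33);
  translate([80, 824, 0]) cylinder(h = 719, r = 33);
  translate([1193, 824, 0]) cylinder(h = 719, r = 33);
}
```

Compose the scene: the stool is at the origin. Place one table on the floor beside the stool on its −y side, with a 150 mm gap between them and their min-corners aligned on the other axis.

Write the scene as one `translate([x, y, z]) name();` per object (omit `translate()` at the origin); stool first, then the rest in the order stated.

stool();
translate([0, -1054, 0]) table();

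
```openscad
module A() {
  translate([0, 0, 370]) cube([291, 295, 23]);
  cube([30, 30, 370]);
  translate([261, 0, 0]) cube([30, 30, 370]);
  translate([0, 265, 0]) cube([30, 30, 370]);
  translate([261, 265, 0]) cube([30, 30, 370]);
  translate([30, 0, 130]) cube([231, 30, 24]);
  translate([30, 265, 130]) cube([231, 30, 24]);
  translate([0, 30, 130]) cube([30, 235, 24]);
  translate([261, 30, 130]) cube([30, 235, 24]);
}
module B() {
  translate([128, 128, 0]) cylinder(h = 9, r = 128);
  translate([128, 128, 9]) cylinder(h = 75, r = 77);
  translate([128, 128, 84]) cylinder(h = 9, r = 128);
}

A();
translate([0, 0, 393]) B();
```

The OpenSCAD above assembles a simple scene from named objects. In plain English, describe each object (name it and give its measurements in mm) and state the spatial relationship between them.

A is a simple wooden stool: a rectangular seat 291 mm (x) by 295 mm (y), 23 mm thick, top face at z = 393 mm, on four square legs, each 30×30 mm in cross-section. The legs rest on z = 0, each flush with a corner of the seat. Four stretchers, 30 mm wide and 24 mm tall, connect adjacent legs with their undersides at z = 130 mm, each running between the inner faces of the legs it joins and aligned with the legs' outer faces on the other axis.

B is a spool: two coaxial disc flanges of radius 128 mm and thickness 9 mm, joined by a core cylinder of radius 77 mm and height 75 mm. The lower flange rests on z = 0 and the three cylinders share a vertical axis.

The spool is on top of the stool.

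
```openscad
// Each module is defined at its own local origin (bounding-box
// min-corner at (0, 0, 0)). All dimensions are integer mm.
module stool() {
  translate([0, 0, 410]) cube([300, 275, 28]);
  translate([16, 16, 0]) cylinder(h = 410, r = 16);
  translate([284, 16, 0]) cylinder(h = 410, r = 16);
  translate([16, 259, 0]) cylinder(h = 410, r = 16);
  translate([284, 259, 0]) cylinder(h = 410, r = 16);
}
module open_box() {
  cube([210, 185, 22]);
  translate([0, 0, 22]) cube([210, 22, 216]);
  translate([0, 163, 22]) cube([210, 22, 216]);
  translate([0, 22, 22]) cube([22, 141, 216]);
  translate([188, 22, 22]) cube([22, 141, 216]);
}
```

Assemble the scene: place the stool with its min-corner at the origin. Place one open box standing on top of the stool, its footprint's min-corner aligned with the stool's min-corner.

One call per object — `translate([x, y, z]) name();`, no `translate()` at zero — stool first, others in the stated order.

stool();
translate([0, 0, 438]) open_box();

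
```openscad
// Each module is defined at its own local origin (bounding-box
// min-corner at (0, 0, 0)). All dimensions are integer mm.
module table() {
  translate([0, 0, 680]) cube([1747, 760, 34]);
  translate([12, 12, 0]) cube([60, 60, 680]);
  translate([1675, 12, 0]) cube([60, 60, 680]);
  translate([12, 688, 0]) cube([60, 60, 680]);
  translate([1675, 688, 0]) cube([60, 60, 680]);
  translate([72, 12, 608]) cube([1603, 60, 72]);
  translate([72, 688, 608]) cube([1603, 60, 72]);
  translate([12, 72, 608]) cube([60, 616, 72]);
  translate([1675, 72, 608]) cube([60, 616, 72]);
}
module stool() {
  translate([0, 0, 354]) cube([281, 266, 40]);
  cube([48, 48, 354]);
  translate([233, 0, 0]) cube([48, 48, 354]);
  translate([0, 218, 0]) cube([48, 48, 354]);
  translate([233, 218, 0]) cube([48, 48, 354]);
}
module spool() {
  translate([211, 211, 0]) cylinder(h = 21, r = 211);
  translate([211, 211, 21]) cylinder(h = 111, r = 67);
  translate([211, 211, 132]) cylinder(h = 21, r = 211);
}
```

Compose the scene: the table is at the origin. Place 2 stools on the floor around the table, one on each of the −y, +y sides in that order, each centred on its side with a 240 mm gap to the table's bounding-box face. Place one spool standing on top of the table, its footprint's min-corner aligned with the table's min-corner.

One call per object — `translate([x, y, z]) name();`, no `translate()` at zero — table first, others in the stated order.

table();
translate([733, -506, 0]) stool();
translate([733, 1000, 0]) stool();
translate([0, 0, 714]) spool();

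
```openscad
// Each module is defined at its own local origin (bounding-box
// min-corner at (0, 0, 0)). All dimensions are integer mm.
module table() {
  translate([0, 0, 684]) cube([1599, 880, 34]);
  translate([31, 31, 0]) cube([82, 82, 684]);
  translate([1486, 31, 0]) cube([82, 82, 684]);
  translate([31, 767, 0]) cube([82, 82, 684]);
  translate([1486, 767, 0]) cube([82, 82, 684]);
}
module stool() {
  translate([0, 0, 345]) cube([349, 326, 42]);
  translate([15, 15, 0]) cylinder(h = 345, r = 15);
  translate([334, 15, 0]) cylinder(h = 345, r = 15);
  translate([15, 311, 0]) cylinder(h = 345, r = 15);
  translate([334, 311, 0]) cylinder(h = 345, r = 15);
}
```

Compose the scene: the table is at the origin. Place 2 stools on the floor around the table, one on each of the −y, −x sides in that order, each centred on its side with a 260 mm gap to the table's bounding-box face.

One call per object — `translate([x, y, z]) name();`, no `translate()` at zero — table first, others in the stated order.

table();
translate([625, -586, 0]) stool();
translate([-609, 277, 0]) stool();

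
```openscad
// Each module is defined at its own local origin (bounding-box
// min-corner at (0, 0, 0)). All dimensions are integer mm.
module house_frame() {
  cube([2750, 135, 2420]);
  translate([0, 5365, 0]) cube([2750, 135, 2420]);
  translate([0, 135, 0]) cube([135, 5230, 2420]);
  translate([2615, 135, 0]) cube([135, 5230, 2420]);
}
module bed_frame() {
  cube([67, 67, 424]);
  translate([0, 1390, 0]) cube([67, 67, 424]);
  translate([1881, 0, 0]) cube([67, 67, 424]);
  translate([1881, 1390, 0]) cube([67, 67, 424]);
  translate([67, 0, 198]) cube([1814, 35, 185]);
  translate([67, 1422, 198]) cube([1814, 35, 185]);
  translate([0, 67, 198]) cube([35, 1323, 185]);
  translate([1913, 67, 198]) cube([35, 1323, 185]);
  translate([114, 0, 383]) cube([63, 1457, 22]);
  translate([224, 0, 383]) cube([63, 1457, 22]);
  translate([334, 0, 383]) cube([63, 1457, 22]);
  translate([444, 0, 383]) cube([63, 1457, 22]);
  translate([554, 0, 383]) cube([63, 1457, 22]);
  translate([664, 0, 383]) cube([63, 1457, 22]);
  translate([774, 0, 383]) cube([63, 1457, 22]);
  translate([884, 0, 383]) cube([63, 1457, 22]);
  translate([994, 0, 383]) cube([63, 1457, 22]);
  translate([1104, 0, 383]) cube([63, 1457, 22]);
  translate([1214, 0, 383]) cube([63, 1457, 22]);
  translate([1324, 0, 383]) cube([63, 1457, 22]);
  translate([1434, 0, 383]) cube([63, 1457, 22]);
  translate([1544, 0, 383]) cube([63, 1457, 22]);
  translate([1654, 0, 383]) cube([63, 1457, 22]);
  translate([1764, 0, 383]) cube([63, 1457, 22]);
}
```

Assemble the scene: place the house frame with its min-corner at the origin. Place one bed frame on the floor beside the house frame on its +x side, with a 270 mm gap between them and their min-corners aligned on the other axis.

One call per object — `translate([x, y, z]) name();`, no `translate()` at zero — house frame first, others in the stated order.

house_frame();
translate([3020, 0, 0]) bed_frame();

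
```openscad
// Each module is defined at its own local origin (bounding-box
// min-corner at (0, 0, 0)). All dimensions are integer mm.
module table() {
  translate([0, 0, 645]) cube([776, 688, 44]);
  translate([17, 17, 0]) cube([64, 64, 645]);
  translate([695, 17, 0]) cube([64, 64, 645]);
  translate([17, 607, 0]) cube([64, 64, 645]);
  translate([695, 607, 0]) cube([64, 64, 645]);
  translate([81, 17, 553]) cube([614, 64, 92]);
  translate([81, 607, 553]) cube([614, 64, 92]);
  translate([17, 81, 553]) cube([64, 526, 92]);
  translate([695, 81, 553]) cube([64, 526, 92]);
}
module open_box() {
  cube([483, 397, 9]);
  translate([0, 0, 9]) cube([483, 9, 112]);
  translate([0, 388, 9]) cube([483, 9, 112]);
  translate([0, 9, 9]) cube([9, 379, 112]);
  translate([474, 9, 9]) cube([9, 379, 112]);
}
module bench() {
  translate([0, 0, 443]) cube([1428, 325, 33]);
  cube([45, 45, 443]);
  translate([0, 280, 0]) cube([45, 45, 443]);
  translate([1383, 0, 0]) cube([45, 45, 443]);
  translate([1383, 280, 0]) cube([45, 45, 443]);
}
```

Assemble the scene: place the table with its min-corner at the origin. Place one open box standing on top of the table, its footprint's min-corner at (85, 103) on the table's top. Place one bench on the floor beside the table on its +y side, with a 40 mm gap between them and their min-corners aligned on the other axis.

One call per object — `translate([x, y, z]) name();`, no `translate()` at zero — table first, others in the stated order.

table();
translate([85, 103, 689]) open_box();
translate([0, 728, 0]) bench();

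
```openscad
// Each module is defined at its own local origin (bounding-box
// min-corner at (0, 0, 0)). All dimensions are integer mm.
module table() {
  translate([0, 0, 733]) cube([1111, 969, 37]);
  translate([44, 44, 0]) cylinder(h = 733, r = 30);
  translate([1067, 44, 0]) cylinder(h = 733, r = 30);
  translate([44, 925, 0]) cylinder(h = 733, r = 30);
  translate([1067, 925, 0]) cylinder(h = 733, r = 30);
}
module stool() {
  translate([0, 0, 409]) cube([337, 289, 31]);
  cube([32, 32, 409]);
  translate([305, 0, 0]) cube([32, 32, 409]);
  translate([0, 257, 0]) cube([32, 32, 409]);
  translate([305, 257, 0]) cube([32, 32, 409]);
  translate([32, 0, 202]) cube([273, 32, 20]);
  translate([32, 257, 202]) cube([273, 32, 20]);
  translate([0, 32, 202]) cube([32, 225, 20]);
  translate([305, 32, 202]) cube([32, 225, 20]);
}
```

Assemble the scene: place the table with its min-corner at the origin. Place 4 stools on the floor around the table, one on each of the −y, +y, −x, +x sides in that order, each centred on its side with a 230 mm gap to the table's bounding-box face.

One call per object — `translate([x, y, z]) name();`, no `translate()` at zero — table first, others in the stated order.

table();
translate([387, -519, 0]) stool();
translate([387, 1199, 0]) stool();
translate([-567, 340, 0]) stool();
translate([1341, 340, 0]) stool();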